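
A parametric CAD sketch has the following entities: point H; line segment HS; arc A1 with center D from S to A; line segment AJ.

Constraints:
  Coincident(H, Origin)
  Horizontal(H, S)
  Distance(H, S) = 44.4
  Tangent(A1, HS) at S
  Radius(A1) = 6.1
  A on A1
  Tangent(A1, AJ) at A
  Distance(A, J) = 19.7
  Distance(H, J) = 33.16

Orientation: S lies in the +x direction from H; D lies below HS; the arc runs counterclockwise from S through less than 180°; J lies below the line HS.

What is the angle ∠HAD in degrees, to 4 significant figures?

146.7°

Checks: ∠(DS, SH) = 90.00° ✓; |DS| = 6.100 ✓; |DA| = 6.100 ✓; ∠(DA, AJ) = 90.00° ✓; |AJ| = 19.70 ✓; |HJ| = 33.16 ✓.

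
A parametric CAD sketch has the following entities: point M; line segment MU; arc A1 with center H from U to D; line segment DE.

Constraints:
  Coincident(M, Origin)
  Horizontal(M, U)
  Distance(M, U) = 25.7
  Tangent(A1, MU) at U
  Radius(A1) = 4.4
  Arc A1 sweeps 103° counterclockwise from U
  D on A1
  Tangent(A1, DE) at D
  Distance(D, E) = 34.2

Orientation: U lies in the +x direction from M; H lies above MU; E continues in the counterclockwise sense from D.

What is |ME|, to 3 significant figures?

44.7

M is at the origin; MU is horizontal with |MU| = 25.7 and U on the +x side, so U = (25.7, 0.00). Tangency of A1 to MU means the radius HU is perpendicular to MU, so H = U + (0, 4.4) = (25.7, 4.40). On A1, U sits at bearing -90° from H; a 103° counterclockwise sweep puts D at bearing 13°, so D = H + 4.4·(cos 13°, sin 13°) = (30.0, 5.39). A1 meets DE tangentially, so HD is at right angles to DE, so DE runs along (−sin 13°, cos 13°); with |DE| = 34.2, E = (22.3, 38.7). Then |ME| = |E − M| = 44.7.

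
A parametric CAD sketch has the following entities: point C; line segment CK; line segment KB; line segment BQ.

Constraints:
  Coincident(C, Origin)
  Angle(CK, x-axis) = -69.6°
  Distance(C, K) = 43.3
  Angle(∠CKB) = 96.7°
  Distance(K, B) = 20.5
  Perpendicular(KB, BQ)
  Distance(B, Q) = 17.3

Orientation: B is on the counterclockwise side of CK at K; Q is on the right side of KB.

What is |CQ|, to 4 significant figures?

65.49

C is at the origin; CK runs at -69.6° with length 43.3, so K = 43.3·(cos -69.6°, sin -69.6°) = (15.09, -40.58). ∠CKB = 96.7°, so KB runs at -69.6° + (180° − 96.7°) = 13.70° from the x-axis; with |KB| = 20.5, B = K + 20.5·(cos 13.70°, sin 13.70°) = (35.01, -35.73). KB is perpendicular to BQ; with |BQ| = 17.3 on the right of KB, Q = B + 17.3·(0.2368, -0.9715) = (39.11, -52.54). Then |CQ| = |Q − C| = 65.49.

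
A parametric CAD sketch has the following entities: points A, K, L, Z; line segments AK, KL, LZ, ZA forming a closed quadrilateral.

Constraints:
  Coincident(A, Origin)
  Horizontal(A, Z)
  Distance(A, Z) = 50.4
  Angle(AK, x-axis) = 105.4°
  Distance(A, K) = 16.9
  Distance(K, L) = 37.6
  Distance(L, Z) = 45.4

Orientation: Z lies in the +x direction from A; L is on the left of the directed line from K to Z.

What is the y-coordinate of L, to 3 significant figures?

38.3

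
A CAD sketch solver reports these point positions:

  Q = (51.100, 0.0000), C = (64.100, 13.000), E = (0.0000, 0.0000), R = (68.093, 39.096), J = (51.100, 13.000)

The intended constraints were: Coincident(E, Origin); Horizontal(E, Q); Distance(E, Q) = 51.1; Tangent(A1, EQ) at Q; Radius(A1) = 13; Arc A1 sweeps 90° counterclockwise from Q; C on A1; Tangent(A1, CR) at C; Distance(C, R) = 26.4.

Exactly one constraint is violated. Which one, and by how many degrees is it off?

Tangent(A1, CR) at C — off by 8.70°.

E = (0.00, 0.00) ✓; E.y = 0.00, Q.y = 0.00 ✓; |EQ| = 51.10 ✓; ∠(JQ, QE) = 90.00° ✓; |JQ| = 13.00 ✓; bearing(J→C) − bearing(J→Q) = 90.00° ✓; |JC| = 13.00 ✓; ∠(JC, CR) = 98.70° ✗; |CR| = 26.40 ✓.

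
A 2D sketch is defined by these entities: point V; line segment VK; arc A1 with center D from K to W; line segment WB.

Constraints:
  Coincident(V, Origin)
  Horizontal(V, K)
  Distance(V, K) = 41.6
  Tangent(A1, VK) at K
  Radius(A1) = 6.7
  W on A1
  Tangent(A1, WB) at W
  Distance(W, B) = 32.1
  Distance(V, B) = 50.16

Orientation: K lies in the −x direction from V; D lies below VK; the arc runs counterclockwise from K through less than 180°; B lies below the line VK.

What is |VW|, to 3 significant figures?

48.5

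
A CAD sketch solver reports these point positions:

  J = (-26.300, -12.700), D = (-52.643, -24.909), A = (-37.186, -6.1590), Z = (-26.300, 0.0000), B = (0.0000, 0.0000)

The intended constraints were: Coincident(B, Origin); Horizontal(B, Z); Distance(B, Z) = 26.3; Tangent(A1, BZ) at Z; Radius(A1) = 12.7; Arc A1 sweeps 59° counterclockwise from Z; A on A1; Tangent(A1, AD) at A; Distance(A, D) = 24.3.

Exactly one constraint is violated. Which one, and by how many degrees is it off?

Tangent(A1, AD) at A — off by 8.50°.

B = (0.00, 0.00) ✓; B.y = 0.00, Z.y = 0.00 ✓; |BZ| = 26.30 ✓; ∠(JZ, ZB) = 90.00° ✓; |JZ| = 12.70 ✓; bearing(J→A) − bearing(J→Z) = 59.00° ✓; |JA| = 12.70 ✓; ∠(JA, AD) = 98.50° ✗; |AD| = 24.30 ✓.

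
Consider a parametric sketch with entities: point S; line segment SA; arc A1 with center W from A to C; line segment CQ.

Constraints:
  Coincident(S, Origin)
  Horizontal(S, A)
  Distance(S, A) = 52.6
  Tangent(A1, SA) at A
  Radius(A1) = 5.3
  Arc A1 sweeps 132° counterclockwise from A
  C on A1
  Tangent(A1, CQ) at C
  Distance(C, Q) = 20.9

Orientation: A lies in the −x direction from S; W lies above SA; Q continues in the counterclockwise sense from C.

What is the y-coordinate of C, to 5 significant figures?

8.8464

A1 meets SA tangentially, so WA is at right angles to SA, so W = A + (0, 5.3) = (-52.600, 5.3000). On A1, A sits at bearing -90° from W; a 132° counterclockwise sweep puts C at bearing 42°, so C = W + 5.3·(cos 42°, sin 42°) = (-48.661, 8.8464). So C.y = 8.8464.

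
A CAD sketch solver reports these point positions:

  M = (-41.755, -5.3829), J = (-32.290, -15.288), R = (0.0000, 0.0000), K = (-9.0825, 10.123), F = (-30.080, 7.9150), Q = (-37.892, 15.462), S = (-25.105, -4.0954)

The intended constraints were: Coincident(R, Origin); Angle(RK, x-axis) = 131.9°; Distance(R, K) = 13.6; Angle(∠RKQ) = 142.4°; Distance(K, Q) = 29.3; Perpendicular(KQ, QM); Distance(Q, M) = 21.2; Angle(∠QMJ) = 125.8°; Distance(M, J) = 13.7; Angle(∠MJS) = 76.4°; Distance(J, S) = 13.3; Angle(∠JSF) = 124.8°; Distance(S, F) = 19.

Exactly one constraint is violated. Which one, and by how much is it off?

Distance(S, F) = 19 — off by 6.00.

R = (0.00, 0.00) ✓; RK at 131.9° ✓; |RK| = 13.60 ✓; ∠RKQ = 142.4° ✓; |KQ| = 29.30 ✓; ∠(KQ, QM) = 90.00° ✓; |QM| = 21.20 ✓; ∠QMJ = 125.8° ✓; |MJ| = 13.70 ✓; ∠MJS = 76.40° ✓; |JS| = 13.30 ✓; ∠JSF = 124.8° ✓; |SF| = 13.00 ✗.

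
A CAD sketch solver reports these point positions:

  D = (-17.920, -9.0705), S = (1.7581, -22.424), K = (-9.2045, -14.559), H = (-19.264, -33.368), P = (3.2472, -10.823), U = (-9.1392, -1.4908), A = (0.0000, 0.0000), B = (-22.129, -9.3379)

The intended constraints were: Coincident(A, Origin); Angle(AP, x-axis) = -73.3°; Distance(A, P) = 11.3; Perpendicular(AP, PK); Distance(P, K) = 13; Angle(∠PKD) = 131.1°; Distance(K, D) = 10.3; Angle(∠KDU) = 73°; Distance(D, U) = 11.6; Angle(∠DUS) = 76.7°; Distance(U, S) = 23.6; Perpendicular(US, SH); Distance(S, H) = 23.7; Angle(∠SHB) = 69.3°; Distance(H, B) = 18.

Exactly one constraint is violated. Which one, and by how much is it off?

Distance(H, B) = 18 — off by 6.20.

A = (0.00, 0.00) ✓; AP at -73.30° ✓; |AP| = 11.30 ✓; ∠(AP, PK) = 90.00° ✓; |PK| = 13.00 ✓; ∠PKD = 131.1° ✓; |KD| = 10.30 ✓; ∠KDU = 73.00° ✓; |DU| = 11.60 ✓; ∠DUS = 76.70° ✓; |US| = 23.60 ✓; ∠(US, SH) = 90.00° ✓; |SH| = 23.70 ✓; ∠SHB = 69.30° ✓; |HB| = 24.20 ✗.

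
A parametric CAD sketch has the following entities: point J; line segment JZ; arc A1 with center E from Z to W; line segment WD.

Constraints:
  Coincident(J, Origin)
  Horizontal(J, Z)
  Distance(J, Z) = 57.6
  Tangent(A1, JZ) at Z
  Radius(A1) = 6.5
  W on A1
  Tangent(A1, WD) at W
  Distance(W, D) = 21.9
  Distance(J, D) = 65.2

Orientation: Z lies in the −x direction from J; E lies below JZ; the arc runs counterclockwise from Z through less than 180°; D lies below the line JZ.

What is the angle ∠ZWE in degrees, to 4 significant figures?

37.52°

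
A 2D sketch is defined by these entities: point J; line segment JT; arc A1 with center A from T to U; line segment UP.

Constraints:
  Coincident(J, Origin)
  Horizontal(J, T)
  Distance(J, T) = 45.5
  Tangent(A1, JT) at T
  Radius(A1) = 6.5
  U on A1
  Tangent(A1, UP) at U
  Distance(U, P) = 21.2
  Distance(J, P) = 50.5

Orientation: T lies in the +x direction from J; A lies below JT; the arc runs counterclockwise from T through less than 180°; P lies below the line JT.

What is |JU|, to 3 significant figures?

39.7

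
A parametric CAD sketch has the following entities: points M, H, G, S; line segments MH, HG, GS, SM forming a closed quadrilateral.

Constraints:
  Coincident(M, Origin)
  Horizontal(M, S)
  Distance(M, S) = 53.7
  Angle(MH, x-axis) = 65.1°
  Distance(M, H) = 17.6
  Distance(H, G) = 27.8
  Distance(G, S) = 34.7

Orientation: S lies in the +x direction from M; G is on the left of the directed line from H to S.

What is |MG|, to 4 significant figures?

42.76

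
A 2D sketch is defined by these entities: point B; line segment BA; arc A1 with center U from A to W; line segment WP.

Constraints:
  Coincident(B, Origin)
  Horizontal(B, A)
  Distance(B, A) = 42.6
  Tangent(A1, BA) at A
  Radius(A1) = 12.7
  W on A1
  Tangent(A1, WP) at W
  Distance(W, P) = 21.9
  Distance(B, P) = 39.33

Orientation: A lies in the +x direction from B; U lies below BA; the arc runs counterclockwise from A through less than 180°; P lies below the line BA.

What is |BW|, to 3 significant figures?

31.8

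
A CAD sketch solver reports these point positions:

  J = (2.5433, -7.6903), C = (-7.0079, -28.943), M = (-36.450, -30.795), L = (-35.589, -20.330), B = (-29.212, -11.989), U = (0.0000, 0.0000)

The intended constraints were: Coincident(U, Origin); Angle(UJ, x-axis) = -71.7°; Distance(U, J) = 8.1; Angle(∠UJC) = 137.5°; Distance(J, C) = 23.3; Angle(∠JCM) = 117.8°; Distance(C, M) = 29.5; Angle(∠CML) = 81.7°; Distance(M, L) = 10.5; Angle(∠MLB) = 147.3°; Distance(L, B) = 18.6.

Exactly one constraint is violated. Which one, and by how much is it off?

Distance(L, B) = 18.6 — off by 8.10.

U = (0.00, 0.00) ✓; UJ at -71.70° ✓; |UJ| = 8.100 ✓; ∠UJC = 137.5° ✓; |JC| = 23.30 ✓; ∠JCM = 117.8° ✓; |CM| = 29.50 ✓; ∠CML = 81.70° ✓; |ML| = 10.50 ✓; ∠MLB = 147.3° ✓; |LB| = 10.50 ✗.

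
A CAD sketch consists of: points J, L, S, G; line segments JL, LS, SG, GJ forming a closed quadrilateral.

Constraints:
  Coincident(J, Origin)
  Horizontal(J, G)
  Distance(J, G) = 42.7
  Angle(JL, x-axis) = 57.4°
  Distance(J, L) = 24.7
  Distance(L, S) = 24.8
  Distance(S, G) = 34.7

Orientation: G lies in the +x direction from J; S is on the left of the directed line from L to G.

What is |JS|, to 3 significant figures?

48.2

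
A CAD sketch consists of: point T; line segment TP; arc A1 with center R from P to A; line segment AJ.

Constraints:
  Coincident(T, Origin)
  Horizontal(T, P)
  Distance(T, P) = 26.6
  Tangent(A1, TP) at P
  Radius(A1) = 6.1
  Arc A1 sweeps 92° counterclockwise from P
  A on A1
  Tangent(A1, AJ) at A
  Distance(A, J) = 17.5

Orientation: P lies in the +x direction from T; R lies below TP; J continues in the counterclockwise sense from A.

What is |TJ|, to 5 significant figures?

31.818

T is at the origin; T and P share the same y with |TP| = 26.6 and P on the +x side, so P = (26.600, 0.0000). Tangency of A1 to TP means the radius RP is perpendicular to TP, so R = P + (0, -6.1) = (26.600, -6.1000). On A1, P sits at bearing 90° from R; a 92° counterclockwise sweep puts A at bearing 182°, so A = R + 6.1·(cos 182°, sin 182°) = (20.504, -6.3129). A1 meets AJ tangentially, so RA is at right angles to AJ, so AJ runs along (−sin 182°, cos 182°); with |AJ| = 17.5, J = (21.114, -23.802). Then |TJ| = |J − T| = 31.818.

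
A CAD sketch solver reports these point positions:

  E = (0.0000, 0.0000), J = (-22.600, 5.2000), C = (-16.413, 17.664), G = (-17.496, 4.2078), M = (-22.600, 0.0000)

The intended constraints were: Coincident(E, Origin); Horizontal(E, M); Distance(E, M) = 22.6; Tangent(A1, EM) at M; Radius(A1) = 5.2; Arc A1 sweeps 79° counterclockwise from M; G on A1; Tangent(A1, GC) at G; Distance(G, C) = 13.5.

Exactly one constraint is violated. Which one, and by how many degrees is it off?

Tangent(A1, GC) at G — off by 6.40°.

E = (0.00, 0.00) ✓; E.y = 0.00, M.y = 0.00 ✓; |EM| = 22.60 ✓; ∠(JM, ME) = 90.00° ✓; |JM| = 5.200 ✓; bearing(J→G) − bearing(J→M) = 79.00° ✓; |JG| = 5.200 ✓; ∠(JG, GC) = 83.60° ✗; |GC| = 13.50 ✓.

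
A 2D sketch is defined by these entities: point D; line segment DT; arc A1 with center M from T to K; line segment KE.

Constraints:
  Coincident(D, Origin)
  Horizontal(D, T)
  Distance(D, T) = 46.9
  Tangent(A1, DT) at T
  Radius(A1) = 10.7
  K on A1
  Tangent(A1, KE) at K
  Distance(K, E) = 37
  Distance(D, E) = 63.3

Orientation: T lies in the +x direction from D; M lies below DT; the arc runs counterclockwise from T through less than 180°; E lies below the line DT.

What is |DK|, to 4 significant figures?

38.18

Checks: |MK| = 10.70 ✓; ∠(MK, KE) = 90.00° ✓; |KE| = 37.00 ✓; |DE| = 63.30 ✓.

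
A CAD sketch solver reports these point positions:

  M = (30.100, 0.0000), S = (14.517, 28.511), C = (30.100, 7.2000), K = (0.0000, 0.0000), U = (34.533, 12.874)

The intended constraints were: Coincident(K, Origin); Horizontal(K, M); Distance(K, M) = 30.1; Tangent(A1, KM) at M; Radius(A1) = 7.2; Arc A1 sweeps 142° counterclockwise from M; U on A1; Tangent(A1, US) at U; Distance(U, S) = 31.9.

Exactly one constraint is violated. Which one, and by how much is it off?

Distance(U, S) = 31.9 — off by 6.50.

K = (0.00, 0.00) ✓; K.y = 0.00, M.y = 0.00 ✓; |KM| = 30.10 ✓; ∠(CM, MK) = 90.00° ✓; |CM| = 7.200 ✓; bearing(C→U) − bearing(C→M) = 142.0° ✓; |CU| = 7.200 ✓; ∠(CU, US) = 90.00° ✓; |US| = 25.40 ✗.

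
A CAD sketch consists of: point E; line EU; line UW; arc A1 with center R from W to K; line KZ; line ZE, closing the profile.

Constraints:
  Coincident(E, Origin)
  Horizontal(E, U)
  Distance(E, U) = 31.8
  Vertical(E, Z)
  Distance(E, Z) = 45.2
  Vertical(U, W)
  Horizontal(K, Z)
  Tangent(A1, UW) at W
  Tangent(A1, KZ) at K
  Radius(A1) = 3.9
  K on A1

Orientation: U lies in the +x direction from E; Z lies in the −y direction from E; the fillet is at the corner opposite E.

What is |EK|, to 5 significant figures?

53.117

E is at the origin; EU is horizontal with |EU| = 31.8 and U on the +x side, so U = (31.800, 0.0000). EZ is vertical with |EZ| = 45.2 and Z on the −y side, so Z = (0.0000, -45.200). The virtual corner opposite E is at (31.800, -45.200). Tangency of A1 to UW means the radius RW is perpendicular to UW and since A1 is tangent to KZ there, RK ⟂ KZ, with radius 3.9, so the center R sits 3.9 in from both sides at R = (27.900, -41.300). That places the tangent points at W = (31.800, -41.300) on UW and K = (27.900, -45.200) on KZ. Then |EK| = |K − E| = 53.117.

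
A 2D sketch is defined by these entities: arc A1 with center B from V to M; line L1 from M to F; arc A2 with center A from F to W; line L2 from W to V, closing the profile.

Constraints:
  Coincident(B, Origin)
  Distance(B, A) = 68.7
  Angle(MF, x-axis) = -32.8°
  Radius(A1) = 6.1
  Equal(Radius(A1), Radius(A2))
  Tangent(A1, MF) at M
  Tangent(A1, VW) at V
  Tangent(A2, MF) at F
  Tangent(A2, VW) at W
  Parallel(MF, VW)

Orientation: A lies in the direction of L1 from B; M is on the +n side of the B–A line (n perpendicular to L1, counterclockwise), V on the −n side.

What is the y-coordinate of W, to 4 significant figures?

-42.34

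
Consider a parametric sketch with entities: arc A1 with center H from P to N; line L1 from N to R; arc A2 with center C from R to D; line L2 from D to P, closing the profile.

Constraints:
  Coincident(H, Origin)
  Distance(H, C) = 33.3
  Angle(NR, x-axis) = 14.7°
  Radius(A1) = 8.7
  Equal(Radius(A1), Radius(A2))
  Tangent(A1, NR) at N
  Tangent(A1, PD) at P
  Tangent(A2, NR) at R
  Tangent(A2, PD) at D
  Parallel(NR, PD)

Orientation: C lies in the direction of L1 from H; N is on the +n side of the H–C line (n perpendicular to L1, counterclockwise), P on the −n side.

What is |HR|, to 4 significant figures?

34.42

The slot axis is L1's direction at 14.7°, so u = (cos 14.7°, sin 14.7°) = (0.9673, 0.2538) and n = (−sin 14.7°, cos 14.7°) = (-0.2538, 0.9673). H is at the origin and C lies 33.3 along u from H, so C = 33.3·u = (32.21, 8.450). Tangency of A1 to both parallel lines with radius 8.7 puts N and P at H ± 8.7·n: N = (-2.208, 8.415), P = (2.208, -8.415). Equal radii place R and D the same way about C: R = C + 8.7·n = (30.00, 16.87), D = C − 8.7·n = (34.42, 0.03491). Then |HR| = |R − H| = 34.42.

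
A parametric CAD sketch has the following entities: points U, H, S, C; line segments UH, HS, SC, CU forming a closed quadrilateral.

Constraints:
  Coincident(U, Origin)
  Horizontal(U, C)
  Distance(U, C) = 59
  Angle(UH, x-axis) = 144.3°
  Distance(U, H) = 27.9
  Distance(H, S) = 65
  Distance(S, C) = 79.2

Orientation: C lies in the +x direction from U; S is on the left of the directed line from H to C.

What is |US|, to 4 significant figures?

69.65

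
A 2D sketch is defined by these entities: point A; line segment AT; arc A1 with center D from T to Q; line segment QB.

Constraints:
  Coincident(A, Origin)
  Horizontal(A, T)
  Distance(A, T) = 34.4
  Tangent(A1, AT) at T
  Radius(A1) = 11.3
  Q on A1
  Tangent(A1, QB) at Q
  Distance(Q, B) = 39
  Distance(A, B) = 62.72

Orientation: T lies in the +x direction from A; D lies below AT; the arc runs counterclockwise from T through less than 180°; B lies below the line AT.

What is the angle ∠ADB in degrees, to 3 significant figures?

109°

Checks: |DQ| = 11.30 ✓; ∠(DQ, QB) = 90.00° ✓; |QB| = 39.00 ✓; |AB| = 62.72 ✓.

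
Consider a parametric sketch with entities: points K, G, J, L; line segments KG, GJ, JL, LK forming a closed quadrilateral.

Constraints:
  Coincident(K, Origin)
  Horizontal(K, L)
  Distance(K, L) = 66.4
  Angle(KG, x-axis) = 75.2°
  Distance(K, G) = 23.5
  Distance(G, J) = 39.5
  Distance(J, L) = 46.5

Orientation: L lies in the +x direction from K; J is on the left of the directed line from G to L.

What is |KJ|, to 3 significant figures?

57.5

K is at the origin; KL is horizontal with |KL| = 66.4 and L in +x, so L = (66.4, 0). KG runs at 75.2° with |KG| = 23.5, so G = (6.00, 22.7). J is determined by |GJ| = 39.5 and |JL| = 46.5 together: it lies at the intersection of circle(G, 39.5) and circle(L, 46.5). With |GL| = 64.5, the foot of the radical line on GL is 27.6 from G and the perpendicular offset is √(39.5² − 27.6²) = 28.3. Taking the left-of-GL solution: J = (41.8, 39.5).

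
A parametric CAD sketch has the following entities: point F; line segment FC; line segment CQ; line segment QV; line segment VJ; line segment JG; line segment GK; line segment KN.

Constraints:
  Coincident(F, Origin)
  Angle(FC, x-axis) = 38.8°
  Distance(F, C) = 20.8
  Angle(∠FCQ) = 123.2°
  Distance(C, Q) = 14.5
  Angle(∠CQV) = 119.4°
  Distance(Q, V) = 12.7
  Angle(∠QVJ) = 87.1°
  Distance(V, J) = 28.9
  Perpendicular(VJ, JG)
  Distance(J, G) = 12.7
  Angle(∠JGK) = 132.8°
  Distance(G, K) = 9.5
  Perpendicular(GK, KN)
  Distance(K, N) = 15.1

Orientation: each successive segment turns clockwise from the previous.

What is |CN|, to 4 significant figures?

11.25

F is at the origin; FC runs at 38.8° with length 20.8, so C = (16.21, 13.03). ∠FCQ = 123.2° gives CQ at -18.00° from the x-axis; with |CQ| = 14.5, Q = (30.00, 8.553). ∠CQV = 119.4° gives QV at -78.60° from the x-axis; with |QV| = 12.7, V = (32.51, -3.897). ∠QVJ = 87.1° gives VJ at -171.5° from the x-axis; with |VJ| = 28.9, J = (3.928, -8.169). VJ ⟂ JG, so JG runs at 98.50°; with |JG| = 12.7, G = (2.051, 4.392). ∠JGK = 132.8° gives GK at 51.30° from the x-axis; with |GK| = 9.5, K = (7.991, 11.81). GK ⟂ KN, so KN runs at -38.70°; with |KN| = 15.1, N = (19.78, 2.365). Then |CN| = |N − C| = 11.25.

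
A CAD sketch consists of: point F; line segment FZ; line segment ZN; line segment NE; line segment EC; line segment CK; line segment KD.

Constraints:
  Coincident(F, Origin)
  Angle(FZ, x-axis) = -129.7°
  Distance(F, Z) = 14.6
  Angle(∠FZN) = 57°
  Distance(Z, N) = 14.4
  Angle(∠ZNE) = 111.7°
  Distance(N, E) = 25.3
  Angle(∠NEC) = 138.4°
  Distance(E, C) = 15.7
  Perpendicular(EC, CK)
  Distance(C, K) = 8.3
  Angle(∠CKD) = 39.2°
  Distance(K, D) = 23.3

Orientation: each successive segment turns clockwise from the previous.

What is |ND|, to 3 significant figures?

33.2

F is at the origin; FZ runs at -129.7° with length 14.6, so Z = (-9.33, -11.2). ∠FZN = 57.0° gives ZN at 107° from the x-axis; with |ZN| = 14.4, N = (-13.6, 2.52). ∠ZNE = 111.7° gives NE at 39.0° from the x-axis; with |NE| = 25.3, E = (6.05, 18.4). ∠NEC = 138.4° gives EC at -2.60° from the x-axis; with |EC| = 15.7, C = (21.7, 17.7). EC is perpendicular to CK, so CK runs at -92.6°; with |CK| = 8.3, K = (21.4, 9.43). ∠CKD = 39.2° gives KD at 127° from the x-axis; with |KD| = 23.3, D = (7.47, 28.1). Then |ND| = |D − N| = 33.2.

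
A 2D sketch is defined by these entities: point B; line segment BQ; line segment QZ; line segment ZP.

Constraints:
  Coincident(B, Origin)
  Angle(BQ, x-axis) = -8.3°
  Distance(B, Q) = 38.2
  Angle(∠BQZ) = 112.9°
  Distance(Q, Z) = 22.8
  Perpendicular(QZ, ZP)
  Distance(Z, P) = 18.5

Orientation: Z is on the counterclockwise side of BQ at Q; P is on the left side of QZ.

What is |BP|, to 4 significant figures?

41.20

B is at the origin; BQ runs at -8.3° with length 38.2, so Q = 38.2·(cos -8.3°, sin -8.3°) = (37.80, -5.514). ∠BQZ = 112.9°, so QZ runs at -8.3° + (180° − 112.9°) = 58.80° from the x-axis; with |QZ| = 22.8, Z = Q + 22.8·(cos 58.80°, sin 58.80°) = (49.61, 13.99). QZ ⟂ ZP; with |ZP| = 18.5 on the left of QZ, P = Z + 18.5·(-0.8554, 0.5180) = (33.79, 23.57). Then |BP| = |P − B| = 41.20.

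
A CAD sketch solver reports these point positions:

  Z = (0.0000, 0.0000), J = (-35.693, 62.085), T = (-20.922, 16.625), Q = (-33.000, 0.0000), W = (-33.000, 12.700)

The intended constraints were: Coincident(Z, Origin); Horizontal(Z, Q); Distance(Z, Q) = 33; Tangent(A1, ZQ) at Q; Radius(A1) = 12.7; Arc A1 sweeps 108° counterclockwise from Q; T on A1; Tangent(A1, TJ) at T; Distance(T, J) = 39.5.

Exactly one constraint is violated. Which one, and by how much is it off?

Distance(T, J) = 39.5 — off by 8.30.

Z = (0.00, 0.00) ✓; Z.y = 0.00, Q.y = 0.00 ✓; |ZQ| = 33.00 ✓; ∠(WQ, QZ) = 90.00° ✓; |WQ| = 12.70 ✓; bearing(W→T) − bearing(W→Q) = 108.0° ✓; |WT| = 12.70 ✓; ∠(WT, TJ) = 90.00° ✓; |TJ| = 47.80 ✗.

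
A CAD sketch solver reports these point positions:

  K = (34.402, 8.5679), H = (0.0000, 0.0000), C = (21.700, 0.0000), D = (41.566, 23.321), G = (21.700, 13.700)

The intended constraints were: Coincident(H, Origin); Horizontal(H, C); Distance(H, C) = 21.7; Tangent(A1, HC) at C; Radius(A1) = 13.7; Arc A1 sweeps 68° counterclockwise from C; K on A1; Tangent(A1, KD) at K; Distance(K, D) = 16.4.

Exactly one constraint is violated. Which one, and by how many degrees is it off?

Tangent(A1, KD) at K — off by 3.90°.

H = (0.00, 0.00) ✓; H.y = 0.00, C.y = 0.00 ✓; |HC| = 21.70 ✓; ∠(GC, CH) = 90.00° ✓; |GC| = 13.70 ✓; bearing(G→K) − bearing(G→C) = 68.00° ✓; |GK| = 13.70 ✓; ∠(GK, KD) = 93.90° ✗; |KD| = 16.40 ✓.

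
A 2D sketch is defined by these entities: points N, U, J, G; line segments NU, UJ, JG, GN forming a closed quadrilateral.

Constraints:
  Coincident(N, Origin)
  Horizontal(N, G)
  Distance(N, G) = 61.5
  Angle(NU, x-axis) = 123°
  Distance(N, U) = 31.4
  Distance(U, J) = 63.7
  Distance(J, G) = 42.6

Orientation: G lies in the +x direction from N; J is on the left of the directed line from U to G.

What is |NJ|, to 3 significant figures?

60.0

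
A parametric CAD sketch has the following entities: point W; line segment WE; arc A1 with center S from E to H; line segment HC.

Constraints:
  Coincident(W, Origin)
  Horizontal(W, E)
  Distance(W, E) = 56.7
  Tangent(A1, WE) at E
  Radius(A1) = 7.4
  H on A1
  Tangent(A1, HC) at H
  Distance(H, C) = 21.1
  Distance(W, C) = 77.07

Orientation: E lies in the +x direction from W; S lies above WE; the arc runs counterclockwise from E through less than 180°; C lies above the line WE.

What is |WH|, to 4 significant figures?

63.12

Checks: W = (0.00, 0.00) ✓; W.y = 0.00, E.y = 0.00 ✓; |SH| = 7.400 ✓; ∠(SH, HC) = 90.00° ✓; |HC| = 21.10 ✓; |WC| = 77.07 ✓.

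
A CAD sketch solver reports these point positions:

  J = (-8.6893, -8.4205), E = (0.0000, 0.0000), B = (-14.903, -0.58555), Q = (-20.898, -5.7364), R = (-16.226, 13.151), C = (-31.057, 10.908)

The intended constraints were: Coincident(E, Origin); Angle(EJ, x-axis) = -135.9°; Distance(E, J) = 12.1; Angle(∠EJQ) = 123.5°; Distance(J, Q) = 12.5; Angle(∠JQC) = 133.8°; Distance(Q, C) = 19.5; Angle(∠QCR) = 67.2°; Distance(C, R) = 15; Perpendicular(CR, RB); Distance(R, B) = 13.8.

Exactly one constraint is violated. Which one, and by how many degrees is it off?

Perpendicular(CR, RB) — off by 3.10°.

E = (0.00, 0.00) ✓; EJ at -135.9° ✓; |EJ| = 12.10 ✓; ∠EJQ = 123.5° ✓; |JQ| = 12.50 ✓; ∠JQC = 133.8° ✓; |QC| = 19.50 ✓; ∠QCR = 67.20° ✓; |CR| = 15.00 ✓; ∠(CR, RB) = 93.10° ✗; |RB| = 13.80 ✓.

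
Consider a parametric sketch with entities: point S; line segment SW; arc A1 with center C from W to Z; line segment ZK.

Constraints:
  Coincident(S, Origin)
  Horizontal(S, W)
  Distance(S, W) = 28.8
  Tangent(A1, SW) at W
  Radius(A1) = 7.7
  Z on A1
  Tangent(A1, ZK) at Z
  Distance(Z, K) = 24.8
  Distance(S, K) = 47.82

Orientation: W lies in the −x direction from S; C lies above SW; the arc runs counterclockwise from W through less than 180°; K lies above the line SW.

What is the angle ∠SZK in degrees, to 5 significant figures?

147.73°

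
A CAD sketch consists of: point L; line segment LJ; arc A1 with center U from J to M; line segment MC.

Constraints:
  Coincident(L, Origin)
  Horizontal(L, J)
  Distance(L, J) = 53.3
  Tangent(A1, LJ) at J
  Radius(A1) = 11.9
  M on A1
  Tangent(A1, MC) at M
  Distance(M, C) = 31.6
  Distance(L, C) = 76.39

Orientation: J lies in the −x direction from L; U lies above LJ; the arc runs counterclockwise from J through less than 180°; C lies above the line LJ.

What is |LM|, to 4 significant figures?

47.54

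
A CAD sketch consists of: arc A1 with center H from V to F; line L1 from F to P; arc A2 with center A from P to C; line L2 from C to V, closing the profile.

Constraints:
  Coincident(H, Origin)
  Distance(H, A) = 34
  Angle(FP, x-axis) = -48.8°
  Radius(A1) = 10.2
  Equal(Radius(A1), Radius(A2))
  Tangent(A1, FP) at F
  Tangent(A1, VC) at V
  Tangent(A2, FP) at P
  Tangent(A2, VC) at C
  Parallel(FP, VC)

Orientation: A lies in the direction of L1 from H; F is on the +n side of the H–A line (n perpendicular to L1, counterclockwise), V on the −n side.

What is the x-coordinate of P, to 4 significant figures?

30.07

The slot axis is L1's direction at -48.8°, so u = (cos -48.8°, sin -48.8°) = (0.6587, -0.7524) and n = (−sin -48.8°, cos -48.8°) = (0.7524, 0.6587). H is at the origin and A lies 34.0 along u from H, so A = 34.0·u = (22.40, -25.58). Tangency of A1 to both parallel lines with radius 10.2 puts F and V at H ± 10.2·n: F = (7.675, 6.719), V = (-7.675, -6.719). Equal radii place P and C the same way about A: P = A + 10.2·n = (30.07, -18.86), C = A − 10.2·n = (14.72, -32.30). So P.x = 30.07.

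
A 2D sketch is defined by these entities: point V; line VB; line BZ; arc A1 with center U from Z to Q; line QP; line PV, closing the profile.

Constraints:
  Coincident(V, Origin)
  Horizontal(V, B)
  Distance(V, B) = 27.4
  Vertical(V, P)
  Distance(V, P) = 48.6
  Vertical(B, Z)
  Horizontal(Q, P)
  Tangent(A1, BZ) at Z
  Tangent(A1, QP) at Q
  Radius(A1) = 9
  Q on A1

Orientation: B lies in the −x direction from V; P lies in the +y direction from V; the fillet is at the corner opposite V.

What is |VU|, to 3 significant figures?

43.7

V and P share the same x with |VP| = 48.6 and P on the +y side, so P = (0.00, 48.6). The virtual corner opposite V is at (-27.4, 48.6). Tangency of A1 to BZ means the radius UZ is perpendicular to BZ and since A1 is tangent to QP there, UQ ⟂ QP, with radius 9.0, so the center U sits 9.0 in from both sides at U = (-18.4, 39.6). Then |VU| = |U − V| = 43.7.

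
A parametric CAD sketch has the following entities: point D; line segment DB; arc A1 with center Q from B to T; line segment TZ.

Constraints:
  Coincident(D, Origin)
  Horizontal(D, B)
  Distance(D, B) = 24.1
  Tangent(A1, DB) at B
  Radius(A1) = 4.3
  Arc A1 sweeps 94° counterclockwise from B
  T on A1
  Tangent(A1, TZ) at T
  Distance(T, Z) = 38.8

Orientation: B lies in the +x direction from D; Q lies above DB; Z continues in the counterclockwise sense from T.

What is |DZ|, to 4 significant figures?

50.35

D is at the origin; DB is horizontal with |DB| = 24.1 and B on the +x side, so B = (24.10, 0.000). A1 meets DB tangentially, so QB is at right angles to DB, so Q = B + (0, 4.3) = (24.10, 4.300). On A1, B sits at bearing -90° from Q; a 94° counterclockwise sweep puts T at bearing 4°, so T = Q + 4.3·(cos 4°, sin 4°) = (28.39, 4.600). The tangent condition forces QT to be normal to TZ, so TZ runs along (−sin 4°, cos 4°); with |TZ| = 38.8, Z = (25.68, 43.31). Then |DZ| = |Z − D| = 50.35.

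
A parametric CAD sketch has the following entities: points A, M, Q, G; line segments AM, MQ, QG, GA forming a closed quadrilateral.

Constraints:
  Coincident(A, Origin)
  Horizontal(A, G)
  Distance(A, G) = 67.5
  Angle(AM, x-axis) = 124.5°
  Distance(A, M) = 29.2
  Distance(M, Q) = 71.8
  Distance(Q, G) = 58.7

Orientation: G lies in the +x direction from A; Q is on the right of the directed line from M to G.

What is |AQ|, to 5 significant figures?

42.641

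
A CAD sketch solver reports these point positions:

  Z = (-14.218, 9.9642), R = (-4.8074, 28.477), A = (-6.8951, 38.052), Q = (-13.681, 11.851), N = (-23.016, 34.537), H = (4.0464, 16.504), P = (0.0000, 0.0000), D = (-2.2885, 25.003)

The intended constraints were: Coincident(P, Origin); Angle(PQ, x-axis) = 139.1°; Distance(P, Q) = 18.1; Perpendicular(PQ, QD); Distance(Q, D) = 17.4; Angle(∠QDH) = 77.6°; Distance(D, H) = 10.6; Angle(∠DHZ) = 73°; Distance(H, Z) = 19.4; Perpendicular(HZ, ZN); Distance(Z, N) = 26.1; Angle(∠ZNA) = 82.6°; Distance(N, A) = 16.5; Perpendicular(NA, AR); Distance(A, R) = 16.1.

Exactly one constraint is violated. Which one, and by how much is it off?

Distance(A, R) = 16.1 — off by 6.30.

P = (0.00, 0.00) ✓; PQ at 139.1° ✓; |PQ| = 18.10 ✓; ∠(PQ, QD) = 90.00° ✓; |QD| = 17.40 ✓; ∠QDH = 77.60° ✓; |DH| = 10.60 ✓; ∠DHZ = 73.00° ✓; |HZ| = 19.40 ✓; ∠(HZ, ZN) = 90.00° ✓; |ZN| = 26.10 ✓; ∠ZNA = 82.60° ✓; |NA| = 16.50 ✓; ∠(NA, AR) = 90.00° ✓; |AR| = 9.800 ✗.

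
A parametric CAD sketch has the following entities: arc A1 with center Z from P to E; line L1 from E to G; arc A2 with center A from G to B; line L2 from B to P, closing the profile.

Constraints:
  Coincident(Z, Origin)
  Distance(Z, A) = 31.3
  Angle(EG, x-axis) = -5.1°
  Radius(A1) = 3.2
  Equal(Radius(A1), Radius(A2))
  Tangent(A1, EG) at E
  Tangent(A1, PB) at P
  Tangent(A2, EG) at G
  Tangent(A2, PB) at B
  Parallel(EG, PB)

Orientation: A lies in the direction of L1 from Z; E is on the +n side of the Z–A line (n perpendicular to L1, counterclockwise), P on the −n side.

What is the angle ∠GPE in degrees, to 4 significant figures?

78.44°

The slot axis is L1's direction at -5.1°, so u = (cos -5.1°, sin -5.1°) = (0.9960, -0.08889) and n = (−sin -5.1°, cos -5.1°) = (0.08889, 0.9960). Z is at the origin and A lies 31.3 along u from Z, so A = 31.3·u = (31.18, -2.782). Tangency of A1 to both parallel lines with radius 3.2 puts E and P at Z ± 3.2·n: E = (0.2845, 3.187), P = (-0.2845, -3.187). Equal radii place G and B the same way about A: G = A + 3.2·n = (31.46, 0.4049), B = A − 3.2·n = (30.89, -5.970). Then cos ∠GPE = PG·PE / (|PG||PE|), giving 78.44°.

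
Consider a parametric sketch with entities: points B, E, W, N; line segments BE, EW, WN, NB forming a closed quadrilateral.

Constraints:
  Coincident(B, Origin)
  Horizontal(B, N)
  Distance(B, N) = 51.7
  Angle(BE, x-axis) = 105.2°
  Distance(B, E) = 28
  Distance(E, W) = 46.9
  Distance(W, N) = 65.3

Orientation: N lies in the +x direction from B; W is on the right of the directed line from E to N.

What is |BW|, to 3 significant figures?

22.4

B is at the origin; BN is horizontal with |BN| = 51.7 and N in +x, so N = (51.7, 0). BE runs at 105.2° with |BE| = 28.0, so E = (-7.34, 27.0). W is determined by |EW| = 46.9 and |WN| = 65.3 together: it lies at the intersection of circle(E, 46.9) and circle(N, 65.3). With |EN| = 64.9, the foot of the radical line on EN is 16.6 from E and the perpendicular offset is √(46.9² − 16.6²) = 43.9. Taking the right-of-EN solution: W = (-10.5, -19.8).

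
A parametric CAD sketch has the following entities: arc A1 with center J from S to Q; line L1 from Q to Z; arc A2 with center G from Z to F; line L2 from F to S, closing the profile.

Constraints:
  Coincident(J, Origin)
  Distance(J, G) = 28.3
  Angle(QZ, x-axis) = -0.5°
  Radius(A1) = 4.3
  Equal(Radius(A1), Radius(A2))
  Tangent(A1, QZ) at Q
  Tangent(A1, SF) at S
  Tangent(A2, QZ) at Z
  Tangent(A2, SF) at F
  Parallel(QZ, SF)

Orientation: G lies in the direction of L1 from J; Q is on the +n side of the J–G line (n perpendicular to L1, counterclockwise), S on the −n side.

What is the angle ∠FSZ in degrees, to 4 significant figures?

16.90°

The slot axis is L1's direction at -0.5°, so u = (cos -0.5°, sin -0.5°) = (1.000, -0.008727) and n = (−sin -0.5°, cos -0.5°) = (0.008727, 1.000). J is at the origin and G lies 28.3 along u from J, so G = 28.3·u = (28.30, -0.2470). Tangency of A1 to both parallel lines with radius 4.3 puts Q and S at J ± 4.3·n: Q = (0.03752, 4.300), S = (-0.03752, -4.300). Equal radii place Z and F the same way about G: Z = G + 4.3·n = (28.34, 4.053), F = G − 4.3·n = (28.26, -4.547). Then cos ∠FSZ = SF·SZ / (|SF||SZ|), giving 16.90°.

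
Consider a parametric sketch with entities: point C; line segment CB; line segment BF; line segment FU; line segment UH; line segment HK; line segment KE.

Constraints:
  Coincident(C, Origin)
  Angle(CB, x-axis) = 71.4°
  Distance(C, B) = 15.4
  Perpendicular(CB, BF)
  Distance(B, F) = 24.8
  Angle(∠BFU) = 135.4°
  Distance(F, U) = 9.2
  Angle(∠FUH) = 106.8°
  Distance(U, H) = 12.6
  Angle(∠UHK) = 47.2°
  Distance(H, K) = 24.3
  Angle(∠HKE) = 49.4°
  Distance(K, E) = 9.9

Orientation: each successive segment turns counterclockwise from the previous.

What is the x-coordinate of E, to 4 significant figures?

-19.78

∠UHK = 47.2° gives HK at 52.00° from the x-axis; with |HK| = 24.3, K = (-9.887, 25.18). ∠HKE = 49.4° gives KE at -177.4° from the x-axis; with |KE| = 9.9, E = (-19.78, 24.73). So E.x = -19.78.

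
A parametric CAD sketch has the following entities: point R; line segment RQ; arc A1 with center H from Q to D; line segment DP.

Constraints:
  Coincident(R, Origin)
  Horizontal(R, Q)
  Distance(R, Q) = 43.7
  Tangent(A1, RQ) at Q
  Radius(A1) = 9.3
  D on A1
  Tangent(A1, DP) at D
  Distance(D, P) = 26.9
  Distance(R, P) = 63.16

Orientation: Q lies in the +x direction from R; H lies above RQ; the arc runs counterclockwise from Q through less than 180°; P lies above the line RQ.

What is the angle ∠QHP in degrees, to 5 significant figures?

164.30°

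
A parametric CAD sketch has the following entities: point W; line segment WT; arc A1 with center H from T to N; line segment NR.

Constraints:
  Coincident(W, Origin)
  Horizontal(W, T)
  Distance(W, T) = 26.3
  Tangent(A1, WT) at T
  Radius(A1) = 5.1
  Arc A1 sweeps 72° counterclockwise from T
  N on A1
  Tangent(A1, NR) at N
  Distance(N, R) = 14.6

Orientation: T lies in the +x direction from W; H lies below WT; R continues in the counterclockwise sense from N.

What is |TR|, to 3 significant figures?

19.8

On A1, T sits at bearing 90° from H; a 72° counterclockwise sweep puts N at bearing 162°, so N = H + 5.1·(cos 162°, sin 162°) = (21.4, -3.52). A1 meets NR tangentially, so HN is at right angles to NR, so NR runs along (−sin 162°, cos 162°); with |NR| = 14.6, R = (16.9, -17.4). Then |TR| = |R − T| = 19.8.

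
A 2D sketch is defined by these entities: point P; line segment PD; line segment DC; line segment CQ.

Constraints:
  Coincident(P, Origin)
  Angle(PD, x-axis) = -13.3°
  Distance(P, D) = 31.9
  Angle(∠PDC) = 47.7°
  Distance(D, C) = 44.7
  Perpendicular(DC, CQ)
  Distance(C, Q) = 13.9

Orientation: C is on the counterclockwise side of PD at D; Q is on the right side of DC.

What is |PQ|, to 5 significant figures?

44.108

P is at the origin; PD runs at -13.3° with length 31.9, so D = 31.9·(cos -13.3°, sin -13.3°) = (31.044, -7.3386). ∠PDC = 47.7°, so DC runs at -13.3° + (180° − 47.7°) = 119.00° from the x-axis; with |DC| = 44.7, C = D + 44.7·(cos 119.00°, sin 119.00°) = (9.3734, 31.757). DC ⟂ CQ; with |CQ| = 13.9 on the right of DC, Q = C + 13.9·(0.87462, 0.48481) = (21.531, 38.496). Then |PQ| = |Q − P| = 44.108.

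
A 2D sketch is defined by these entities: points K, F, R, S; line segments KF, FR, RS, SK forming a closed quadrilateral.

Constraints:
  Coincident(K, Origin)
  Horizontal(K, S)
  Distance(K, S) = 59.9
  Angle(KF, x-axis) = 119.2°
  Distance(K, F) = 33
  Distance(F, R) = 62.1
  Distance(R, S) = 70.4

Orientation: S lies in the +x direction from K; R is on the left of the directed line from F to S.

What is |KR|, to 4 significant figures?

73.78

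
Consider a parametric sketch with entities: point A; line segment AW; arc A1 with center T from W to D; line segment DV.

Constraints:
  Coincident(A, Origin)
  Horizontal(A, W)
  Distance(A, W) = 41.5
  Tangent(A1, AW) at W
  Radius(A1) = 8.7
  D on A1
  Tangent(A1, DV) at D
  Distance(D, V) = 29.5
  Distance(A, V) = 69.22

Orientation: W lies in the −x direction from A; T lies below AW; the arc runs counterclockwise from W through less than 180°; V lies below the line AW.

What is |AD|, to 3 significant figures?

49.8

Checks: |AW| = 41.50 ✓; |TD| = 8.700 ✓; ∠(TD, DV) = 90.00° ✓; |DV| = 29.50 ✓; |AV| = 69.22 ✓.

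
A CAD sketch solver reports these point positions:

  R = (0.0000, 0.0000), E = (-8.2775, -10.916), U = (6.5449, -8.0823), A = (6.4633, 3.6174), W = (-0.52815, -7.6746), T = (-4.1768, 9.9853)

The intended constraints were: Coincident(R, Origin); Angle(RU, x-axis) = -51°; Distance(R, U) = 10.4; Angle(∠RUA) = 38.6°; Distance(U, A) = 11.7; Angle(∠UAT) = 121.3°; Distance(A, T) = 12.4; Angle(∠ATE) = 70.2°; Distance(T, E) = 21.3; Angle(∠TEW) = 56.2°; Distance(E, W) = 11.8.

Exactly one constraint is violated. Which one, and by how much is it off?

Distance(E, W) = 11.8 — off by 3.40.

R = (0.00, 0.00) ✓; RU at -51.00° ✓; |RU| = 10.40 ✓; ∠RUA = 38.60° ✓; |UA| = 11.70 ✓; ∠UAT = 121.3° ✓; |AT| = 12.40 ✓; ∠ATE = 70.20° ✓; |TE| = 21.30 ✓; ∠TEW = 56.20° ✓; |EW| = 8.400 ✗.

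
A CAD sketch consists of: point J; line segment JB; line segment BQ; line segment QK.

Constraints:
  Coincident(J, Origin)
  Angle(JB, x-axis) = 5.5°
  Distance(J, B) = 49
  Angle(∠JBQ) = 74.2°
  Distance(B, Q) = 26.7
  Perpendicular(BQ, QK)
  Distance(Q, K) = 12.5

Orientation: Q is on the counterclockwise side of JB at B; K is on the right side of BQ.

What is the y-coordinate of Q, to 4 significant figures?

29.57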